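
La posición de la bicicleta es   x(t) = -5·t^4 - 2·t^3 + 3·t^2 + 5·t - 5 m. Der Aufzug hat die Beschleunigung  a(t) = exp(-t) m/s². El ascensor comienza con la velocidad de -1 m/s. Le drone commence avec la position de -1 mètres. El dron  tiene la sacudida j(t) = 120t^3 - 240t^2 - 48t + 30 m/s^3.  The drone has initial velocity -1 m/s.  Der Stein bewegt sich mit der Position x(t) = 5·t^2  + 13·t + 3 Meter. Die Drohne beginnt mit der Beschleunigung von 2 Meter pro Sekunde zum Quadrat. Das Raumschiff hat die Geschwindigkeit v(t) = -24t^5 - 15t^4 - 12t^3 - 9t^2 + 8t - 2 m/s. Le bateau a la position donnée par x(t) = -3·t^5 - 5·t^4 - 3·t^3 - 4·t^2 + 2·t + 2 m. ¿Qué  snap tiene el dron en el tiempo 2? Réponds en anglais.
We must differentiate our jerk equation j(t) = 120·t^3 - 240·t^2 - 48·t + 30 1 time. Taking d/dt of j(t), we find s(t) = 360·t^2 - 480·t - 48. From the given snap equation s(t) = 360·t^2 - 480·t - 48, we substitute t = 2 to get s = 432.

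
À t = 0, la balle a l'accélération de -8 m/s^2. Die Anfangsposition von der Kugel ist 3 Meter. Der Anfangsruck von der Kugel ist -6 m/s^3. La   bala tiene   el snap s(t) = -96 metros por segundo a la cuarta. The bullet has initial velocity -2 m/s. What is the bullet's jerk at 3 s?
We need to integrate our snap equation s(t) = -96 1 time. The integral of snap, with j(0) = -6, gives jerk: j(t) = -96·t - 6. We have jerk j(t) = -96·t - 6. Substituting t = 3: j(3) = -294.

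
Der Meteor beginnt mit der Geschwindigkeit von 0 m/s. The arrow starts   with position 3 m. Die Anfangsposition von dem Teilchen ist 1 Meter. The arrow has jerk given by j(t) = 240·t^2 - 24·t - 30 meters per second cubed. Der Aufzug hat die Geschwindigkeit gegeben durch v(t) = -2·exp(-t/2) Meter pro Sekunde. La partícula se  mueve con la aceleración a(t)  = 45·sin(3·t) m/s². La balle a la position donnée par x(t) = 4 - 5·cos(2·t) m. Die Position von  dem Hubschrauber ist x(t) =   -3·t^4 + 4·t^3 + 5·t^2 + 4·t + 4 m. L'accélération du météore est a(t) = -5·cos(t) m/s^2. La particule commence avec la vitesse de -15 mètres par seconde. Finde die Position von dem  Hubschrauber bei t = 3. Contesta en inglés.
We have position x(t) = -3·t^4 + 4·t^3 + 5·t^2 + 4·t + 4. Substituting t = 3: x(3) = -74.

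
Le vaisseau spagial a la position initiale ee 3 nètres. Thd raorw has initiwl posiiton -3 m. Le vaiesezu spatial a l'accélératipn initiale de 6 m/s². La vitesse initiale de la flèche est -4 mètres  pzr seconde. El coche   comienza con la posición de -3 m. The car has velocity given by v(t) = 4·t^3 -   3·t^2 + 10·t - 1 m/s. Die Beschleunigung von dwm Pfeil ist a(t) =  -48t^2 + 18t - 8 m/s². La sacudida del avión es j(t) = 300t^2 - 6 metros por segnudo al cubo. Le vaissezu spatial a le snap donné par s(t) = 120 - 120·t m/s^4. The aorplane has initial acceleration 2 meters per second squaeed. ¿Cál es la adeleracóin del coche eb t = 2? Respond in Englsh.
To solve this, we need to take 1 derivative of our velocity equation v(t) = 4·t^3 - 3·t^2 + 10·t - 1. Taking d/dt of v(t), we find a(t) = 12·t^2 - 6·t + 10. We have acceleration a(t) = 12·t^2 - 6·t + 10. Substituting t = 2: a(2) = 46.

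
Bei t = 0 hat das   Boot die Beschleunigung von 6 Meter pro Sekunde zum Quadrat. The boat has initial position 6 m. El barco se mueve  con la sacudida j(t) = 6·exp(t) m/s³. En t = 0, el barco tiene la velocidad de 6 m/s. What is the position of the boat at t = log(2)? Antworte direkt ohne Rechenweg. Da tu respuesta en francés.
La réponse est 12.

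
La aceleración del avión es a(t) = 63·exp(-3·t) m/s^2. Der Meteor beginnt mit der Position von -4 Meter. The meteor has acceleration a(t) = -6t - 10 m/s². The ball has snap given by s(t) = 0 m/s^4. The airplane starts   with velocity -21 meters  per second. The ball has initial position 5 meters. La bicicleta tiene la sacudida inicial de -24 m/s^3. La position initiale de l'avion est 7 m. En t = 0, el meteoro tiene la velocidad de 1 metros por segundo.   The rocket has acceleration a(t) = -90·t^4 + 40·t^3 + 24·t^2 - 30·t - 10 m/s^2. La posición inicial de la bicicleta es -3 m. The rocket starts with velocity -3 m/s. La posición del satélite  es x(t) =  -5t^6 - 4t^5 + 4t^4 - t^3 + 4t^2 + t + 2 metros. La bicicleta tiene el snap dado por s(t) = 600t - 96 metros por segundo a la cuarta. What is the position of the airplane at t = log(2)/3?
To solve this, we need to take 2 integrals of our acceleration equation a(t) = 63·exp(-3·t). Finding the antiderivative of a(t) and using v(0) = -21: v(t) = -21·exp(-3·t). The integral of velocity, with x(0) = 7, gives position: x(t) = 7·exp(-3·t). We have position x(t) = 7·exp(-3·t). Substituting t = log(2)/3: x(log(2)/3) = 7/2.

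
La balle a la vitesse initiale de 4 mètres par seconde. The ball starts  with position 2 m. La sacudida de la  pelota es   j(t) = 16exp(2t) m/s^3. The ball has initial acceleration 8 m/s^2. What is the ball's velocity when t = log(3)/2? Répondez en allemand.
Ausgehend von dem Ruck j(t) = 16·exp(2·t), nehmen wir 2 Integrale. Die Stammfunktion von dem Ruck, mit a(0) = 8, ergibt die Beschleunigung: a(t) = 8·exp(2·t). Die Stammfunktion von der Beschleunigung ist die Geschwindigkeit. Mit v(0) = 4 erhalten wir v(t) = 4·exp(2·t). Wir haben die Geschwindigkeit v(t) = 4·exp(2·t). Durch Einsetzen von t = log(3)/2: v(log(3)/2) = 12.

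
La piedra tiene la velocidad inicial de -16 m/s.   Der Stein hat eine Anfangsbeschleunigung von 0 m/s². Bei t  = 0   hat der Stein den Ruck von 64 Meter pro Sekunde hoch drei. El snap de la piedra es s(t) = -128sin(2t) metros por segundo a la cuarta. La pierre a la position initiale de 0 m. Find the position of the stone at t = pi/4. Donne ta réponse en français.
Nous devons intégrer notre équation du snap s(t) = -128·sin(2·t) 4 fois. La primitive du snap est le jerk. En utilisant j(0) = 64, nous obtenons j(t) = 64·cos(2·t). L'intégrale du jerk, avec a(0) = 0, donne l'accélération: a(t) = 32·sin(2·t). L'intégrale de l'accélération, avec v(0) = -16, donne la vitesse: v(t) = -16·cos(2·t). En prenant ∫v(t)dt et en appliquant x(0) = 0, nous trouvons x(t) = -8·sin(2·t). Nous avons la position x(t) = -8·sin(2·t). En substituant t = pi/4: x(pi/4) = -8.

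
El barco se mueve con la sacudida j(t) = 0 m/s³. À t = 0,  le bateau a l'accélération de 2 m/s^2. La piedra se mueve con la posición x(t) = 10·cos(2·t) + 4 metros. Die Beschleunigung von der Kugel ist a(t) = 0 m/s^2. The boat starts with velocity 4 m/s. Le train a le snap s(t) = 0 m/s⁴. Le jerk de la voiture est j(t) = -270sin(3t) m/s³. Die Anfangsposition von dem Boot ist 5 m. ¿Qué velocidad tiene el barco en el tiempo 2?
Necesitamos integrar nuestra ecuación de la sacudida j(t) = 0 2 veces. Integrando la sacudida y usando la condición inicial a(0) = 2, obtenemos a(t) = 2. La integral de la aceleración, con v(0) = 4, da la velocidad: v(t) = 2·t + 4. Tenemos la velocidad v(t) = 2·t + 4. Sustituyendo t = 2: v(2) = 8.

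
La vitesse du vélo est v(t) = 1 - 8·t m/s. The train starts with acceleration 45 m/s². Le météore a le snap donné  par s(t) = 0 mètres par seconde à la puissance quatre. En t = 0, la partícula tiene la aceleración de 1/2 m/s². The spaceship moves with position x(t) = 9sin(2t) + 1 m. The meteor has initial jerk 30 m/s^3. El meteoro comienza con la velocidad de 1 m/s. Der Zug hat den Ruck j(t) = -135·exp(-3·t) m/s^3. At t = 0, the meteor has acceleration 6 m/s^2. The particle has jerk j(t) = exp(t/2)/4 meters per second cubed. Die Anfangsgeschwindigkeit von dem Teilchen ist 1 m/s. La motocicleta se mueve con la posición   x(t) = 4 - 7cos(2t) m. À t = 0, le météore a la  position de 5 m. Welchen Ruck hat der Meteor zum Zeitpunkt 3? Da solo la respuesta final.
Der Ruck bei t = 3 ist j = 30.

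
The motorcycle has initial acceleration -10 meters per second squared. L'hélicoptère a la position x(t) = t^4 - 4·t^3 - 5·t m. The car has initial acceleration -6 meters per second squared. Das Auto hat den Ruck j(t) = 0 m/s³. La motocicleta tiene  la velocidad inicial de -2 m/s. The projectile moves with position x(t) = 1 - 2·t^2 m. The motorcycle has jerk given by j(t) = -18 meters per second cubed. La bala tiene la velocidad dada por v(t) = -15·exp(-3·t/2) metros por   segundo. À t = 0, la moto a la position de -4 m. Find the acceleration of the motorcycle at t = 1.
We need to integrate our jerk equation j(t) = -18 1 time. Taking ∫j(t)dt and applying a(0) = -10, we find a(t) = -18·t - 10. We have acceleration a(t) = -18·t - 10. Substituting t = 1: a(1) = -28.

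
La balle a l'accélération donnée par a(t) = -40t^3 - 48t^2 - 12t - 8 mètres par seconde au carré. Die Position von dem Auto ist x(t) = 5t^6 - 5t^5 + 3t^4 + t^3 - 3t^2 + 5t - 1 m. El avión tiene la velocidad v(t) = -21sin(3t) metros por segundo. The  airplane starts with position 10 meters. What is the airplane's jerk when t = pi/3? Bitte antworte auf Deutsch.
Wir müssen unsere Gleichung für die Geschwindigkeit v(t) = -21·sin(3·t) 2-mal ableiten. Mit d/dt von v(t) finden wir a(t) = -63·cos(3·t). Durch Ableiten von der Beschleunigung erhalten wir den Ruck: j(t) = 189·sin(3·t). Wir haben den Ruck j(t) = 189·sin(3·t). Durch Einsetzen von t = pi/3: j(pi/3) = 0.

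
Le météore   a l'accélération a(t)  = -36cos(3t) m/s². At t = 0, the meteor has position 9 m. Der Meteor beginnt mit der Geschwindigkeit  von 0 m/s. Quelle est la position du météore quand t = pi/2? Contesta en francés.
En partant de l'accélération a(t) = -36·cos(3·t), nous prenons 2 intégrales. En intégrant l'accélération et en utilisant la condition initiale v(0) = 0, nous obtenons v(t) = -12·sin(3·t). La primitive de la vitesse est la position. En utilisant x(0) = 9, nous obtenons x(t) = 4·cos(3·t) + 5. En utilisant x(t) = 4·cos(3·t) + 5 et en substituant t = pi/2, nous trouvons x = 5.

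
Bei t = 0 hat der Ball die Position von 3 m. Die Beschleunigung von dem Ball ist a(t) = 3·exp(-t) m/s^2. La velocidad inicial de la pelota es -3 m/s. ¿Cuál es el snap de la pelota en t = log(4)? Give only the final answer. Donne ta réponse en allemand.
Bei t = log(4), s = 3/4.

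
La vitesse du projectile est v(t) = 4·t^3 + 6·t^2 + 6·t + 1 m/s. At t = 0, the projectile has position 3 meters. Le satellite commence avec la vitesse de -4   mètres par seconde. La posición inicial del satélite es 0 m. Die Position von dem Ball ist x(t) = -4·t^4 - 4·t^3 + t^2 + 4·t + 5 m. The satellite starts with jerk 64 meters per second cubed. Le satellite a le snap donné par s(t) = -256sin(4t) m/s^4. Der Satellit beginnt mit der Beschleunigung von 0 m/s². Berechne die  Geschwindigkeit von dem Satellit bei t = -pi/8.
Wir müssen das Integral unserer Gleichung für den Snap s(t) = -256·sin(4·t) 3-mal finden. Die Stammfunktion von dem Snap ist der Ruck. Mit j(0) = 64 erhalten wir j(t) = 64·cos(4·t). Mit ∫j(t)dt und Anwendung von a(0) = 0, finden wir a(t) = 16·sin(4·t). Mit ∫a(t)dt und Anwendung von v(0) = -4, finden wir v(t) = -4·cos(4·t). Mit v(t) = -4·cos(4·t) und Einsetzen von t = -pi/8, finden wir v = 0.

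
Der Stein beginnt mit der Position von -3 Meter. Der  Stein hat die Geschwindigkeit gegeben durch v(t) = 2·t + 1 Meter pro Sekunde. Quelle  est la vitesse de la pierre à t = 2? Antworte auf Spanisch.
Tenemos la velocidad v(t) = 2·t + 1. Sustituyendo t = 2: v(2) = 5.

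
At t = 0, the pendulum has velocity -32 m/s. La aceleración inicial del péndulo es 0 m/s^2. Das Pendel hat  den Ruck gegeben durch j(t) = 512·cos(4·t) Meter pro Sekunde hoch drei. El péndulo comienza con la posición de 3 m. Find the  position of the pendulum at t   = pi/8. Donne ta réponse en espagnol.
Necesitamos integrar nuestra ecuación de la sacudida j(t) = 512·cos(4·t) 3 veces. Tomando ∫j(t)dt y aplicando a(0) = 0, encontramos a(t) = 128·sin(4·t). La integral de la aceleración es la velocidad. Usando v(0) = -32, obtenemos v(t) = -32·cos(4·t). La integral de la velocidad, con x(0) = 3, da la posición: x(t) = 3 - 8·sin(4·t). De la ecuación de la posición x(t) = 3 - 8·sin(4·t), sustituimos t = pi/8 para obtener x = -5.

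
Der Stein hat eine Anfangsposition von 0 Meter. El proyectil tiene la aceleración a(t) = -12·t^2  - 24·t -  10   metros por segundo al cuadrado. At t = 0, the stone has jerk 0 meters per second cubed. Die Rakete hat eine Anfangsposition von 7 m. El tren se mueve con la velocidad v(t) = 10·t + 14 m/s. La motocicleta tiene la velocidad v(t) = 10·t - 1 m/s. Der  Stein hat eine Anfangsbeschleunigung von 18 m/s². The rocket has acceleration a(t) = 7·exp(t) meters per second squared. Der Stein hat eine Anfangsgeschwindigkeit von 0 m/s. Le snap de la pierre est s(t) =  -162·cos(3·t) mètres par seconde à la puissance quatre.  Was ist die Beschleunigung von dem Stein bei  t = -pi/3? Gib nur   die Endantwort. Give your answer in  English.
a(-pi/3) = -18.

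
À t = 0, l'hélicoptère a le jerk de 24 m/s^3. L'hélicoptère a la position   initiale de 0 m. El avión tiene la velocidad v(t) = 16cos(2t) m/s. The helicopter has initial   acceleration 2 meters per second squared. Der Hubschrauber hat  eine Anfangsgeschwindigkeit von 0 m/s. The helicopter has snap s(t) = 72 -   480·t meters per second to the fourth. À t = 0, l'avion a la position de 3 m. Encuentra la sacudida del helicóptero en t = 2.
Partiendo del snap s(t) = 72 - 480·t, tomamos 1 integral. Integrando el snap y usando la condición inicial j(0) = 24, obtenemos j(t) = -240·t^2 + 72·t + 24. Tenemos la sacudida j(t) = -240·t^2 + 72·t + 24. Sustituyendo t = 2: j(2) = -792.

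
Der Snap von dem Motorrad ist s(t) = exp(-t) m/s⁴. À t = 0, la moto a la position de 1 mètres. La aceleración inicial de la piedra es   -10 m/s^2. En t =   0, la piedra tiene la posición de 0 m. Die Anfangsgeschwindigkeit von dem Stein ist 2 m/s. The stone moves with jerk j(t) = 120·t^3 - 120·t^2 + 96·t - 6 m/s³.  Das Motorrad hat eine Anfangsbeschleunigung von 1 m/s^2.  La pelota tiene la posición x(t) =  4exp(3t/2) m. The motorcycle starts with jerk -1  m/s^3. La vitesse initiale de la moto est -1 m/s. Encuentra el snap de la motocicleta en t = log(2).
Usando s(t) = exp(-t) y sustituyendo t = log(2), encontramos s = 1/2.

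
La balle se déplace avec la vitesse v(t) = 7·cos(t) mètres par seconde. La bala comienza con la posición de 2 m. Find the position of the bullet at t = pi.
We must find the antiderivative of our velocity equation v(t) = 7·cos(t) 1 time. The integral of velocity is position. Using x(0) = 2, we get x(t) = 7·sin(t) + 2. From the given position equation x(t) = 7·sin(t) + 2, we substitute t = pi to get x = 2.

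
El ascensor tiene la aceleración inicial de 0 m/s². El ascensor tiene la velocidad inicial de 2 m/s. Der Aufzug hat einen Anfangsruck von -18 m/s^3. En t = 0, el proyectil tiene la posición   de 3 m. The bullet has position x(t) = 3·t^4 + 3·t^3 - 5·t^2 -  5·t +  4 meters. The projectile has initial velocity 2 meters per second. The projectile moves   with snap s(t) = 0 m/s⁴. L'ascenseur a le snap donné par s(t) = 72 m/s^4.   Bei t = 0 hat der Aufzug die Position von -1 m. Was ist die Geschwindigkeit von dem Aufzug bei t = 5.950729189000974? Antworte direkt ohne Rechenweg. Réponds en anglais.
v(5.950729189000974) = 2211.96735706075.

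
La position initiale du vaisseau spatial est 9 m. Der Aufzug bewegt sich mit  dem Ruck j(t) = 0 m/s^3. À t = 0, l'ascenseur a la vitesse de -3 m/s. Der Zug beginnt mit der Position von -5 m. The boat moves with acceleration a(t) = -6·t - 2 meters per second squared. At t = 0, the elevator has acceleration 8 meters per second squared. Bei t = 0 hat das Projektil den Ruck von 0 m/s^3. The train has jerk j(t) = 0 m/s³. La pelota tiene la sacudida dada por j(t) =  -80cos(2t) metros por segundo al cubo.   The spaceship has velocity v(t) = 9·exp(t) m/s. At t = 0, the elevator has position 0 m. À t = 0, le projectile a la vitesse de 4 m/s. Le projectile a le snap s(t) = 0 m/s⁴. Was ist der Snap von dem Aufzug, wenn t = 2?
Wir müssen unsere Gleichung für den Ruck j(t) = 0 1-mal ableiten. Durch Ableiten von dem Ruck erhalten wir den Snap: s(t) = 0. Aus der Gleichung für den Snap s(t) = 0, setzen wir t = 2 ein und erhalten s = 0.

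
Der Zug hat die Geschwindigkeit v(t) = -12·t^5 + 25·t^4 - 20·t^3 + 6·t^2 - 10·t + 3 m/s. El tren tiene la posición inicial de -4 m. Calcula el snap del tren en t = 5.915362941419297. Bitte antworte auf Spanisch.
Partiendo de la velocidad v(t) = -12·t^5 + 25·t^4 - 20·t^3 + 6·t^2 - 10·t + 3, tomamos 3 derivadas. La derivada de la velocidad da la aceleración: a(t) = -60·t^4 + 100·t^3 - 60·t^2 + 12·t - 10. La derivada de la aceleración da la sacudida: j(t) = -240·t^3 + 300·t^2 - 120·t + 12. Tomando d/dt de j(t), encontramos s(t) = -720·t^2 + 600·t - 120. Usando s(t) = -720·t^2 + 600·t - 120 y sustituyendo t = 5.915362941419297, encontramos s = -21764.6757198245.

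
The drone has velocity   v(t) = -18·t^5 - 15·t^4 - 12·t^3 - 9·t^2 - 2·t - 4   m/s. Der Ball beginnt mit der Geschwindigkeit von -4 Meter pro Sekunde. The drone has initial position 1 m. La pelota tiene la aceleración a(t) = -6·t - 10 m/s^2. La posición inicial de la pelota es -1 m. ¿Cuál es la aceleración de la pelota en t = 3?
Usando a(t) = -6·t - 10 y sustituyendo t = 3, encontramos a = -28.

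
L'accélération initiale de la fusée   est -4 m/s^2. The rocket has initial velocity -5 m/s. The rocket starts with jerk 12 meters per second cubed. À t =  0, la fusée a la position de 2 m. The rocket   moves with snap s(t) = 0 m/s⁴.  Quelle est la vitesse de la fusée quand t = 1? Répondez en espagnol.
Partiendo del snap s(t) = 0, tomamos 3 integrales. Integrando el snap y usando la condición inicial j(0) = 12, obtenemos j(t) = 12. La antiderivada de la sacudida es la aceleración. Usando a(0) = -4, obtenemos a(t) = 12·t - 4. La antiderivada de la aceleración es la velocidad. Usando v(0) = -5, obtenemos v(t) = 6·t^2 - 4·t - 5. Tenemos la velocidad v(t) = 6·t^2 - 4·t - 5. Sustituyendo t = 1: v(1) = -3.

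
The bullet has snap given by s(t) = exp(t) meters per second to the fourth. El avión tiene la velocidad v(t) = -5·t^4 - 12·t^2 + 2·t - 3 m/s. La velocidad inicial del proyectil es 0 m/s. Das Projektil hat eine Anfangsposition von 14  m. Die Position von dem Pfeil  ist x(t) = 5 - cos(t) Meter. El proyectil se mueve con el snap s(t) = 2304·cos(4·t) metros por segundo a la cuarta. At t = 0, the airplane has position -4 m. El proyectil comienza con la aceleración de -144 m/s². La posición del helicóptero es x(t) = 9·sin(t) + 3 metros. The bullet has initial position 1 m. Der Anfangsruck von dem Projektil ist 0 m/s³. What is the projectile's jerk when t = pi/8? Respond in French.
En partant du snap s(t) = 2304·cos(4·t), nous prenons 1 intégrale. En prenant ∫s(t)dt et en appliquant j(0) = 0, nous trouvons j(t) = 576·sin(4·t). De l'équation du jerk j(t) = 576·sin(4·t), nous substituons t = pi/8 pour obtenir j = 576.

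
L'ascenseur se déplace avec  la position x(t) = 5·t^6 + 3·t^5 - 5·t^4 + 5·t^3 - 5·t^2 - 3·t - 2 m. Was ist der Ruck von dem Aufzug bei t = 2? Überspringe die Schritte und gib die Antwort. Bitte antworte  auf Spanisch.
La respuesta es 5310.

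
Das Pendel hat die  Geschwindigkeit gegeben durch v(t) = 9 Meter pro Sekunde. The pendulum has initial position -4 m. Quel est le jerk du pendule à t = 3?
En partant de la vitesse v(t) = 9, nous prenons 2 dérivées. En dérivant la vitesse, nous obtenons l'accélération: a(t) = 0. La dérivée de l'accélération donne le jerk: j(t) = 0. De l'équation du jerk j(t) = 0, nous substituons t = 3 pour obtenir j = 0.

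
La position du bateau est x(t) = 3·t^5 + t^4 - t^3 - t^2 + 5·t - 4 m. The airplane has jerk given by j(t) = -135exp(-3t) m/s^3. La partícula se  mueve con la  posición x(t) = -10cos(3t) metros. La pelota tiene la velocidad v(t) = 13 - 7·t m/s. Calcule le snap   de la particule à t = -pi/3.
Pour résoudre ceci, nous devons prendre 4 dérivées de notre équation de la position x(t) = -10·cos(3·t). En dérivant la position, nous obtenons la vitesse: v(t) = 30·sin(3·t). En prenant d/dt de v(t), nous trouvons a(t) = 90·cos(3·t). En prenant d/dt de a(t), nous trouvons j(t) = -270·sin(3·t). En dérivant le jerk, nous obtenons le snap: s(t) = -810·cos(3·t). Nous avons le snap s(t) = -810·cos(3·t). En substituant t = -pi/3: s(-pi/3) = 810.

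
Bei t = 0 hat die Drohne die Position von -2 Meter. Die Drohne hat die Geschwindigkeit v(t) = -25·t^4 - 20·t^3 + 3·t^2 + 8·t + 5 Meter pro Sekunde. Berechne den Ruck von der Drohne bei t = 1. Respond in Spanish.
Partiendo de la velocidad v(t) = -25·t^4 - 20·t^3 + 3·t^2 + 8·t + 5, tomamos 2 derivadas. La derivada de la velocidad da la aceleración: a(t) = -100·t^3 - 60·t^2 + 6·t + 8. Tomando d/dt de a(t), encontramos j(t) = -300·t^2 - 120·t + 6. Usando j(t) = -300·t^2 - 120·t + 6 y sustituyendo t = 1, encontramos j = -414.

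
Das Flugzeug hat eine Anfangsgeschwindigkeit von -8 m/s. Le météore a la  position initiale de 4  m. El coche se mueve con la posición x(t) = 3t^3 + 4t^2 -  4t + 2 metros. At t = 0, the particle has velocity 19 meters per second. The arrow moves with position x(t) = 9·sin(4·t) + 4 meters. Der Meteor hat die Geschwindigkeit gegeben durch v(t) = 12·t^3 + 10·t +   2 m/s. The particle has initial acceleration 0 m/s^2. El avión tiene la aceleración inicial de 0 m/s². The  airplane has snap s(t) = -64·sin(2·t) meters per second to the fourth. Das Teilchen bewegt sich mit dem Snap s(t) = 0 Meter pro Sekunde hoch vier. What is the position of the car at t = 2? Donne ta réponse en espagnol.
De la ecuación de la posición x(t) = 3·t^3 + 4·t^2 - 4·t + 2, sustituimos t = 2 para obtener x = 34.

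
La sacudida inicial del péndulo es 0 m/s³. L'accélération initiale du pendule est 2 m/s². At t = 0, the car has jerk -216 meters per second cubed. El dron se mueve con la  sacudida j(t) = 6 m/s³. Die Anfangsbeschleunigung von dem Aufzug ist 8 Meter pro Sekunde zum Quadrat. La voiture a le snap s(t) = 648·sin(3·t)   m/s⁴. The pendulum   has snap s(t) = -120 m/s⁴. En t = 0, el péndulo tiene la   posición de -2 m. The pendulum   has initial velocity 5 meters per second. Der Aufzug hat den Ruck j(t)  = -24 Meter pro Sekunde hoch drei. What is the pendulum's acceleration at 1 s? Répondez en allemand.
Wir müssen das Integral unserer Gleichung für den Snap s(t) = -120 2-mal finden. Durch Integration von dem Snap und Verwendung der Anfangsbedingung j(0) = 0, erhalten wir j(t) = -120·t. Das Integral von dem Ruck ist die Beschleunigung. Mit a(0) = 2 erhalten wir a(t) = 2 - 60·t^2. Aus der Gleichung für die Beschleunigung a(t) = 2 - 60·t^2, setzen wir t = 1 ein und erhalten a = -58.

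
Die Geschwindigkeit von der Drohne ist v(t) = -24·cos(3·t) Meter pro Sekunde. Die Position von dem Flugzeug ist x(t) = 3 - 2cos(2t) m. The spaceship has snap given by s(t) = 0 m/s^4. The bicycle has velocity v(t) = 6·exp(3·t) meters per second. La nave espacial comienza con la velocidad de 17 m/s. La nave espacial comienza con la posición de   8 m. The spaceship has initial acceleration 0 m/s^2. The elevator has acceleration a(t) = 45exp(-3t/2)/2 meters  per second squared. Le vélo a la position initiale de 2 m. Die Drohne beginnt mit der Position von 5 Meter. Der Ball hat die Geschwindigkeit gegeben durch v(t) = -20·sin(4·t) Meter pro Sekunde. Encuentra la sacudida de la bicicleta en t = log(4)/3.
Debemos derivar nuestra ecuación de la velocidad v(t) = 6·exp(3·t) 2 veces. Tomando d/dt de v(t), encontramos a(t) = 18·exp(3·t). La derivada de la aceleración da la sacudida: j(t) = 54·exp(3·t). Usando j(t) = 54·exp(3·t) y sustituyendo t = log(4)/3, encontramos j = 216.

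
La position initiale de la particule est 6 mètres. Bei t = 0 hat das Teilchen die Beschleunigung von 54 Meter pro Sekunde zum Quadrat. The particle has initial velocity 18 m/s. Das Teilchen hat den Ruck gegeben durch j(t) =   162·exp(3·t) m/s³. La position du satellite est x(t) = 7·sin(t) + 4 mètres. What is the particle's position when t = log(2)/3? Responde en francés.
En partant du jerk j(t) = 162·exp(3·t), nous prenons 3 primitives. La primitive du jerk, avec a(0) = 54, donne l'accélération: a(t) = 54·exp(3·t). La primitive de l'accélération est la vitesse. En utilisant v(0) = 18, nous obtenons v(t) = 18·exp(3·t). En prenant ∫v(t)dt et en appliquant x(0) = 6, nous trouvons x(t) = 6·exp(3·t). En utilisant x(t) = 6·exp(3·t) et en substituant t = log(2)/3, nous trouvons x = 12.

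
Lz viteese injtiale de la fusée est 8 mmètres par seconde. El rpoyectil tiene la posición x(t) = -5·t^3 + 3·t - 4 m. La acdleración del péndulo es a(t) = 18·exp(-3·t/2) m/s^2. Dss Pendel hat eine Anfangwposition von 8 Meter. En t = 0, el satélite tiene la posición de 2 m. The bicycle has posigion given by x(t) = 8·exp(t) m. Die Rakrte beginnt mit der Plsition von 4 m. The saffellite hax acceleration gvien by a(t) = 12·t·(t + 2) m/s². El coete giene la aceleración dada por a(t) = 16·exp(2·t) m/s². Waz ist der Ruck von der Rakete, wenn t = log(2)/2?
Ausgehend von der Beschleunigung a(t) = 16·exp(2·t), nehmen wir 1 Ableitung. Mit d/dt von a(t) finden wir j(t) = 32·exp(2·t). Mit j(t) = 32·exp(2·t) und Einsetzen von t = log(2)/2, finden wir j = 64.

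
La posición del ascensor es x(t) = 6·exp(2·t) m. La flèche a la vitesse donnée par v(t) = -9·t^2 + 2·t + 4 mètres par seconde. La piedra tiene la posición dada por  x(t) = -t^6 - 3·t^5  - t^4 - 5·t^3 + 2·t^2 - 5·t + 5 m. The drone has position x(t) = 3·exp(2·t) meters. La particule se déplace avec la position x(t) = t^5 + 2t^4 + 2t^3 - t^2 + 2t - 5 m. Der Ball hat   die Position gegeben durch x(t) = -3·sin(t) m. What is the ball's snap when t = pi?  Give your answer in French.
En partant de la position x(t) = -3·sin(t), nous prenons 4 dérivées. En dérivant la position, nous obtenons la vitesse: v(t) = -3·cos(t). En dérivant la vitesse, nous obtenons l'accélération: a(t) = 3·sin(t). La dérivée de l'accélération donne le jerk: j(t) = 3·cos(t). En dérivant le jerk, nous obtenons le snap: s(t) = -3·sin(t). De l'équation du snap s(t) = -3·sin(t), nous substituons t = pi pour obtenir s = 0.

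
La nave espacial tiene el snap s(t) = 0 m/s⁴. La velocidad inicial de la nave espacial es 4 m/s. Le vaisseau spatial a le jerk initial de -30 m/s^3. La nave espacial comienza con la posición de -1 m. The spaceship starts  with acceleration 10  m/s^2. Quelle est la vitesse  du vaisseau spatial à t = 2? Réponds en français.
En partant du snap s(t) = 0, nous prenons 3 intégrales. En intégrant le snap et en utilisant la condition initiale j(0) = -30, nous obtenons j(t) = -30. L'intégrale du jerk, avec a(0) = 10, donne l'accélération: a(t) = 10 - 30·t. L'intégrale de l'accélération est la vitesse. En utilisant v(0) = 4, nous obtenons v(t) = -15·t^2 + 10·t + 4. En utilisant v(t) = -15·t^2 + 10·t + 4 et en substituant t = 2, nous trouvons v = -36.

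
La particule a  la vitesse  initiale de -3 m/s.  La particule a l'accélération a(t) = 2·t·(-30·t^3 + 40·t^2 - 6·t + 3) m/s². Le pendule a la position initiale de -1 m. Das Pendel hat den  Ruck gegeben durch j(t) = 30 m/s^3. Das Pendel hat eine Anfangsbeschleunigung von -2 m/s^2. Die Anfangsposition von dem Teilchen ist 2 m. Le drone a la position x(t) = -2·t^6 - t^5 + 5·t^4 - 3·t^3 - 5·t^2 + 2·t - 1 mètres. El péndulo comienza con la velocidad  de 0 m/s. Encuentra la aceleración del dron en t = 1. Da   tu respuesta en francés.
En partant de la position x(t) = -2·t^6 - t^5 + 5·t^4 - 3·t^3 - 5·t^2 + 2·t - 1, nous prenons 2 dérivées. La dérivée de la position donne la vitesse: v(t) = -12·t^5 - 5·t^4 + 20·t^3 - 9·t^2 - 10·t + 2. La dérivée de la vitesse donne l'accélération: a(t) = -60·t^4 - 20·t^3 + 60·t^2 - 18·t - 10. Nous avons l'accélération a(t) = -60·t^4 - 20·t^3 + 60·t^2 - 18·t - 10. En substituant t = 1: a(1) = -48.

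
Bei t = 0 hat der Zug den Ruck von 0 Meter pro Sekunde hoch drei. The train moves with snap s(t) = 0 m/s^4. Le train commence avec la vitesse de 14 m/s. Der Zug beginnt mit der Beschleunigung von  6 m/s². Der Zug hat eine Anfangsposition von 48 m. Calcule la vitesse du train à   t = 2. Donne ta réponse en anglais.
Starting from snap s(t) = 0, we take 3 integrals. The antiderivative of snap is jerk. Using j(0) = 0, we get j(t) = 0. The antiderivative of jerk, with a(0) = 6, gives acceleration: a(t) = 6. The antiderivative of acceleration, with v(0) = 14, gives velocity: v(t) = 6·t + 14. Using v(t) = 6·t + 14 and substituting t = 2, we find v = 26.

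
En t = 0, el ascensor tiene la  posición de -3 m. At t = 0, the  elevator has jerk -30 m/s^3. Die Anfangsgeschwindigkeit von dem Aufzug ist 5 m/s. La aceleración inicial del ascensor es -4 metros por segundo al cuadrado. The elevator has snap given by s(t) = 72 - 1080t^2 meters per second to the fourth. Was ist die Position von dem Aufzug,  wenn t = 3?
Um dies zu lösen, müssen wir 4 Integrale unserer Gleichung für den Snap s(t) = 72 - 1080·t^2 finden. Das Integral von dem Snap ist der Ruck. Mit j(0) = -30 erhalten wir j(t) = -360·t^3 + 72·t - 30. Das Integral von dem Ruck, mit a(0) = -4, ergibt die Beschleunigung: a(t) = -90·t^4 + 36·t^2 - 30·t - 4. Die Stammfunktion von der Beschleunigung ist die Geschwindigkeit. Mit v(0) = 5 erhalten wir v(t) = -18·t^5 + 12·t^3 - 15·t^2 - 4·t + 5. Die Stammfunktion von der Geschwindigkeit ist die Position. Mit x(0) = -3 erhalten wir x(t) = -3·t^6 + 3·t^4 - 5·t^3 - 2·t^2 + 5·t - 3. Wir haben die Position x(t) = -3·t^6 + 3·t^4 - 5·t^3 - 2·t^2 + 5·t - 3. Durch Einsetzen von t = 3: x(3) = -2085.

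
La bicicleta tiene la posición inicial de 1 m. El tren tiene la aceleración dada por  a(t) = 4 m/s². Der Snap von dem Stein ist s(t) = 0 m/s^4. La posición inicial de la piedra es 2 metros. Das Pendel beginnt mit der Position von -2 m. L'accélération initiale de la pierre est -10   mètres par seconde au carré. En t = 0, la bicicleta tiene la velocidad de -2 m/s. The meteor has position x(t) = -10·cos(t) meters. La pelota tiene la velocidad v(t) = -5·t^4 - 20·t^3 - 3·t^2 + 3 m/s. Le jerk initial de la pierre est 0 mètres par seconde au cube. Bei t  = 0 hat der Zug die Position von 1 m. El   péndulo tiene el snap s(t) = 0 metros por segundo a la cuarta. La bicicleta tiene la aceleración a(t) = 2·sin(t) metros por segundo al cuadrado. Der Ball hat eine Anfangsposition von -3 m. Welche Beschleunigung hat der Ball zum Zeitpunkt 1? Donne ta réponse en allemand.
Um dies zu lösen, müssen wir 1 Ableitung unserer Gleichung für die Geschwindigkeit v(t) = -5·t^4 - 20·t^3 - 3·t^2 + 3 nehmen. Durch Ableiten von der Geschwindigkeit erhalten wir die Beschleunigung: a(t) = -20·t^3 - 60·t^2 - 6·t. Mit a(t) = -20·t^3 - 60·t^2 - 6·t und Einsetzen von t = 1, finden wir a = -86.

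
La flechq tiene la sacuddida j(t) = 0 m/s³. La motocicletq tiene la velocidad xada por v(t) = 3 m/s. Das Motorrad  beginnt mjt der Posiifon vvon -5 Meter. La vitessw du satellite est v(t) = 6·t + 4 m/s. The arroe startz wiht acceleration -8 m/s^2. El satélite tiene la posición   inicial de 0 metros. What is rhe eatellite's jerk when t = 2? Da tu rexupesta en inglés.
To solve this, we need to take 2 derivatives of our velocity equation v(t) = 6·t + 4. The derivative of velocity gives acceleration: a(t) = 6. Taking d/dt of a(t), we find j(t) = 0. From the given jerk equation j(t) = 0, we substitute t = 2 to get j = 0.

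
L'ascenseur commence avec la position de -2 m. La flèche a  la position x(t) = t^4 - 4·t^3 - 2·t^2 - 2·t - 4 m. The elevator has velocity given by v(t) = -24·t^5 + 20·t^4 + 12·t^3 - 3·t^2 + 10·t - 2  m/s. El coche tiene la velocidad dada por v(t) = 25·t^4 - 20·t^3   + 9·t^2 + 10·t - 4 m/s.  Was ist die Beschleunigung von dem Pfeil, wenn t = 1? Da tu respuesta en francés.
Nous devons dériver notre équation de la position x(t) = t^4 - 4·t^3 - 2·t^2 - 2·t - 4 2 fois. La dérivée de la position donne la vitesse: v(t) = 4·t^3 - 12·t^2 - 4·t - 2. La dérivée de la vitesse donne l'accélération: a(t) = 12·t^2 - 24·t - 4. Nous avons l'accélération a(t) = 12·t^2 - 24·t - 4. En substituant t = 1: a(1) = -16.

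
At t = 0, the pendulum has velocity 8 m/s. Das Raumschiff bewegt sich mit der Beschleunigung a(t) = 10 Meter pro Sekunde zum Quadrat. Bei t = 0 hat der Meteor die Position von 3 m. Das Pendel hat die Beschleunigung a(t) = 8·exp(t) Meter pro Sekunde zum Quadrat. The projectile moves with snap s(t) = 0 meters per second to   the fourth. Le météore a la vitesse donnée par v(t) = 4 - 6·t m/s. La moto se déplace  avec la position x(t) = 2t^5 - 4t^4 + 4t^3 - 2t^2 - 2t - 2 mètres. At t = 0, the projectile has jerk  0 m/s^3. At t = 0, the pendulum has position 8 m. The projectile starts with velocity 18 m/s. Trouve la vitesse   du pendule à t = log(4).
Nous devons trouver la primitive de notre équation de l'accélération a(t) = 8·exp(t) 1 fois. En intégrant l'accélération et en utilisant la condition initiale v(0) = 8, nous obtenons v(t) = 8·exp(t). De l'équation de la vitesse v(t) = 8·exp(t), nous substituons t = log(4) pour obtenir v = 32.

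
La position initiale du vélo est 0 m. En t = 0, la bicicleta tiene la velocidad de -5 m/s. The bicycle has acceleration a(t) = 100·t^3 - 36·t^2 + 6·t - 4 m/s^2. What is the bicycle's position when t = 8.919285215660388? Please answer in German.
Um dies zu lösen, müssen wir 2 Stammfunktionen unserer Gleichung für die Beschleunigung a(t) = 100·t^3 - 36·t^2 + 6·t - 4 finden. Mit ∫a(t)dt und Anwendung von v(0) = -5, finden wir v(t) = 25·t^4 - 12·t^3 + 3·t^2 - 4·t - 5. Durch Integration von der Geschwindigkeit und Verwendung der Anfangsbedingung x(0) = 0, erhalten wir x(t) = 5·t^5 - 3·t^4 + t^3 - 2·t^2 - 5·t. Mit x(t) = 5·t^5 - 3·t^4 + t^3 - 2·t^2 - 5·t und Einsetzen von t = 8.919285215660388, finden wir x = 263760.613464190.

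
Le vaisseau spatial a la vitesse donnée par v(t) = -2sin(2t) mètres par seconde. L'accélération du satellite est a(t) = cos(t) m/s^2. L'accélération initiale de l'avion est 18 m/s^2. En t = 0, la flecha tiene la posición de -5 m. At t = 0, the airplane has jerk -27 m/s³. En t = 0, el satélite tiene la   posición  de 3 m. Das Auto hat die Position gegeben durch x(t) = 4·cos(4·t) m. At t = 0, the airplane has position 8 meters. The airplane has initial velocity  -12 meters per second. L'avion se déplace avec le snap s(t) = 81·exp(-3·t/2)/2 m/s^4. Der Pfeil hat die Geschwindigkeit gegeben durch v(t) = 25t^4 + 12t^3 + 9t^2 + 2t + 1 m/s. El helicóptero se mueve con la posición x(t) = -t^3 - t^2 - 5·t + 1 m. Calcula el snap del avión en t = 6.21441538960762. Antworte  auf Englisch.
From the given snap equation s(t) = 81·exp(-3·t/2)/2, we substitute t = 6.21441538960762 to get s = 0.00362347738622740.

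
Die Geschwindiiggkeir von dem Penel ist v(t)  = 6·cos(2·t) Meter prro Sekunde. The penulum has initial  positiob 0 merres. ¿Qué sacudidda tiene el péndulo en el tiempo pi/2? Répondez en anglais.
To solve this, we need to take 2 derivatives of our velocity equation v(t) = 6·cos(2·t). Differentiating velocity, we get acceleration: a(t) = -12·sin(2·t). The derivative of acceleration gives jerk: j(t) = -24·cos(2·t). Using j(t) = -24·cos(2·t) and substituting t = pi/2, we find j = 24.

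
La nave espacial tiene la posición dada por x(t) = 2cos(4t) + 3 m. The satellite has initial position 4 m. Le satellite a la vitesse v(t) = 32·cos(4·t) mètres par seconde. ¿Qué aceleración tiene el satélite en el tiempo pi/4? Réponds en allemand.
Ausgehend von der Geschwindigkeit v(t) = 32·cos(4·t), nehmen wir 1 Ableitung. Die Ableitung von der Geschwindigkeit ergibt die Beschleunigung: a(t) = -128·sin(4·t). Aus der Gleichung für die Beschleunigung a(t) = -128·sin(4·t), setzen wir t = pi/4 ein und erhalten a = 0.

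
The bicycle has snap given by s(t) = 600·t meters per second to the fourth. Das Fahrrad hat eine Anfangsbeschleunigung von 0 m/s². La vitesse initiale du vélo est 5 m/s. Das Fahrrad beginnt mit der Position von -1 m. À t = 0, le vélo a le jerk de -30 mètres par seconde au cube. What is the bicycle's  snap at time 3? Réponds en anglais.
We have snap s(t) = 600·t. Substituting t = 3: s(3) = 1800.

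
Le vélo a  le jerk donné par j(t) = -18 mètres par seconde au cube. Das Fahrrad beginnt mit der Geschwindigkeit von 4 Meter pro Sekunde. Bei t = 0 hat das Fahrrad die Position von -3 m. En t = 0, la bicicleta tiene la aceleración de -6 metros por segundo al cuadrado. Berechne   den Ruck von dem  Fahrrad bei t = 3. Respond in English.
From the given jerk equation j(t) = -18, we substitute t = 3 to get j = -18.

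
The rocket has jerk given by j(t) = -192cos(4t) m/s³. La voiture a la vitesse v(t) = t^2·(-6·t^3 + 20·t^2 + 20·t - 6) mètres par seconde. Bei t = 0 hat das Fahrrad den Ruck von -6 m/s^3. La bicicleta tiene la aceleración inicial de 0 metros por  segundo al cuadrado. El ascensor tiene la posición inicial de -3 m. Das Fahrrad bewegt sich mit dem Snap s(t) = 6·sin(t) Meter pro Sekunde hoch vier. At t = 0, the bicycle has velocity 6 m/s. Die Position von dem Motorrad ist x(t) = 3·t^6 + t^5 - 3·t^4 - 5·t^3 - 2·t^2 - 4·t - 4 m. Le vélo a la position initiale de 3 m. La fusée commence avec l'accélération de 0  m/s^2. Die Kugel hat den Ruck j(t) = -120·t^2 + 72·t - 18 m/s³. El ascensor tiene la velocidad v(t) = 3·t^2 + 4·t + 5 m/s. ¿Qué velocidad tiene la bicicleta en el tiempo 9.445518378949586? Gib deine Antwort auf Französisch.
Pour résoudre ceci, nous devons prendre 3 intégrales de notre équation du snap s(t) = 6·sin(t). En prenant ∫s(t)dt et en appliquant j(0) = -6, nous trouvons j(t) = -6·cos(t). La primitive du jerk, avec a(0) = 0, donne l'accélération: a(t) = -6·sin(t). L'intégrale de l'accélération, avec v(0) = 6, donne la vitesse: v(t) = 6·cos(t). De l'équation de la vitesse v(t) = 6·cos(t), nous substituons t = 9.445518378949586 pour obtenir v = -5.99870955142094.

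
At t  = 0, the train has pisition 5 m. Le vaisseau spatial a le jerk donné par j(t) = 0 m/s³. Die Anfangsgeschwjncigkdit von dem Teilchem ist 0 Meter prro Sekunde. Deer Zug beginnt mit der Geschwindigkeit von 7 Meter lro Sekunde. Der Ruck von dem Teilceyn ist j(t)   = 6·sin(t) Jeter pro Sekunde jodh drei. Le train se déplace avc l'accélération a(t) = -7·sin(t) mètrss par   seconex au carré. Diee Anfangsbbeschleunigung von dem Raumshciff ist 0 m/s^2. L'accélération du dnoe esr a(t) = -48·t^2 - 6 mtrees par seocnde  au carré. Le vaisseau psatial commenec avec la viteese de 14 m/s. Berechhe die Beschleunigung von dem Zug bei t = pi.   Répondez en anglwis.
Using a(t) = -7·sin(t) and substituting t = pi, we find a = 0.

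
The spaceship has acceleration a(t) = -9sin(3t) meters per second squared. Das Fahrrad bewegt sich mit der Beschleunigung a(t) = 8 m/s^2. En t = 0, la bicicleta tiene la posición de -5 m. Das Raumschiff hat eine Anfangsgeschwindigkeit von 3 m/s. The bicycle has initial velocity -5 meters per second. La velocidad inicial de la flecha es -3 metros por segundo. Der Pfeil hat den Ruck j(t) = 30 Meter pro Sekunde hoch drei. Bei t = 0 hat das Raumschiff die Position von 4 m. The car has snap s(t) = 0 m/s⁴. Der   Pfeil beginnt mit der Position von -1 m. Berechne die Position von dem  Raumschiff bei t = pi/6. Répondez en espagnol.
Para resolver esto, necesitamos tomar 2 integrales de nuestra ecuación de la aceleración a(t) = -9·sin(3·t). La antiderivada de la aceleración, con v(0) = 3, da la velocidad: v(t) = 3·cos(3·t). Integrando la velocidad y usando la condición inicial x(0) = 4, obtenemos x(t) = sin(3·t) + 4. Usando x(t) = sin(3·t) + 4 y sustituyendo t = pi/6, encontramos x = 5.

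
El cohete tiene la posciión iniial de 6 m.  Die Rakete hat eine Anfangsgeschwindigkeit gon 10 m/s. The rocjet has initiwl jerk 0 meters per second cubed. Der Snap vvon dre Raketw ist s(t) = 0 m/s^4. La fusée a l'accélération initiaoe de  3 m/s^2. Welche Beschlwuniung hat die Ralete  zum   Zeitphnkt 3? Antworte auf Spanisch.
Necesitamos integrar nuestra ecuación del snap s(t) = 0 2 veces. La integral del snap es la sacudida. Usando j(0) = 0, obtenemos j(t) = 0. Integrando la sacudida y usando la condición inicial a(0) = 3, obtenemos a(t) = 3. De la ecuación de la aceleración a(t) = 3, sustituimos t = 3 para obtener a = 3.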